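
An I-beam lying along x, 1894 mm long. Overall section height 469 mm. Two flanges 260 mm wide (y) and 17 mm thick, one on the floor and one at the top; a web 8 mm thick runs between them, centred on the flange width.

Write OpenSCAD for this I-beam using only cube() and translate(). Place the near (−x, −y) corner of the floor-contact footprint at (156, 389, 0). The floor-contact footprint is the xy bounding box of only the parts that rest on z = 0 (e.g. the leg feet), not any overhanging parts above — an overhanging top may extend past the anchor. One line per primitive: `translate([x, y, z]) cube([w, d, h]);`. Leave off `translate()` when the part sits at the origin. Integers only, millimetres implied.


translate([156, 389, 0]) cube([1894, 260, 17]);
translate([156, 515, 17]) cube([1894, 8, 435]);
translate([156, 389, 452]) cube([1894, 260, 17]);


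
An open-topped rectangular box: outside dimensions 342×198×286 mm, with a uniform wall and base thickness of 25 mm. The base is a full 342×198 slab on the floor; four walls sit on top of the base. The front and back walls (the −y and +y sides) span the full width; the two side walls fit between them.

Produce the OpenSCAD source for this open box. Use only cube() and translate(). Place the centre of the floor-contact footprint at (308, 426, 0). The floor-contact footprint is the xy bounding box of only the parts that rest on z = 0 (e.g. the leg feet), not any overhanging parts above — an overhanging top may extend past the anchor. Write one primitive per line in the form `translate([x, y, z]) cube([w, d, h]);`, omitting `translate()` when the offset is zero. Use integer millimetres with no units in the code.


translate([137, 327, 0]) cube([342, 198, 25]);
translate([137, 327, 25]) cube([342, 25, 261]);
translate([137, 500, 25]) cube([342, 25, 261]);
translate([137, 352, 25]) cube([25, 148, 261]);
translate([454, 352, 25]) cube([25, 148, 261]);


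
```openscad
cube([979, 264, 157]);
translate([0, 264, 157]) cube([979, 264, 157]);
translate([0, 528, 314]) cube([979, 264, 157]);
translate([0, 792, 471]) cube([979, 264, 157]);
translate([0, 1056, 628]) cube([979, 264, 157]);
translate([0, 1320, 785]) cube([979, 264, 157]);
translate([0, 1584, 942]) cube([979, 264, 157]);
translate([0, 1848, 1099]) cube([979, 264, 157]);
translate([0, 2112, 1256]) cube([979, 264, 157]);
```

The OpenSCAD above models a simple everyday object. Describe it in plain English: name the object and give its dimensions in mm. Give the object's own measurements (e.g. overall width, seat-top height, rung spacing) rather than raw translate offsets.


A straight staircase of 9 solid steps. Each step is 979 mm wide (x), 264 mm deep (y, the going) and 157 mm tall (the rise). The first step rests on the floor; each subsequent step sits one going further in +y and one rise higher in +z, directly behind and above the previous step with no overlap.


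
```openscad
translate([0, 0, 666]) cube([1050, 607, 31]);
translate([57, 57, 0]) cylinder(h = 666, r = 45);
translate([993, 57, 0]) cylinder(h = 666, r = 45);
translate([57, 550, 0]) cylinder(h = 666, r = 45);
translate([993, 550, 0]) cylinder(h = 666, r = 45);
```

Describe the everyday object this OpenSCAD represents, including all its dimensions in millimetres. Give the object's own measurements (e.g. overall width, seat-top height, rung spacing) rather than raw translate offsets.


A rectangular dining table. The top is 1050×607×31 mm with its upper surface at z = 697 mm. It stands on four round legs of 90 mm diameter, each leg's bounding box inset 12 mm from the nearest pair of top edges, running from the floor to the underside of the top.


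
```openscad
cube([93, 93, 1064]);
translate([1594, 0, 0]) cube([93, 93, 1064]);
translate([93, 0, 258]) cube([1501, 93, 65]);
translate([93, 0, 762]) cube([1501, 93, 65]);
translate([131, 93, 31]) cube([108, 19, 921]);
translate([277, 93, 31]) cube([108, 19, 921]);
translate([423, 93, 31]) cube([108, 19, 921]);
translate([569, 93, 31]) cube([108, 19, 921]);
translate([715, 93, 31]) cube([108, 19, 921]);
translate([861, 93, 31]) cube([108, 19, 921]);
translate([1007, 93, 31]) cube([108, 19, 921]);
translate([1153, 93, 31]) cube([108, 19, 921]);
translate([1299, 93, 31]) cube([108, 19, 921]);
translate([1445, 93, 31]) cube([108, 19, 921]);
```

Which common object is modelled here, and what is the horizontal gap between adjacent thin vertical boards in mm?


A fence section. The picket gap is 38 mm.

Two posts, two rails, 10 pickets — a fence section. Span 1501 mm holds 10 pickets of 108 mm with 11 equal gaps: ⌊(1501 − 10·108) / 11⌋ = 38 mm.


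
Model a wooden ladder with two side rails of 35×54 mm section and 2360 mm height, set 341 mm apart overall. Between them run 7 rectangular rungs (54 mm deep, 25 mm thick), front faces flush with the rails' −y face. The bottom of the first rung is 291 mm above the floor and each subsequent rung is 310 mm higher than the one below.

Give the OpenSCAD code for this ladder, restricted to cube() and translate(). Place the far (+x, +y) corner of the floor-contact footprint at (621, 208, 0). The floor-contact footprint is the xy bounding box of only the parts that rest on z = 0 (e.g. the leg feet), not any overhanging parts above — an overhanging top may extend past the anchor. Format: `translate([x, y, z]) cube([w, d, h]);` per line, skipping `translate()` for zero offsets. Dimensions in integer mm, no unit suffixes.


translate([280, 154, 0]) cube([35, 54, 2360]);
translate([586, 154, 0]) cube([35, 54, 2360]);
translate([315, 154, 291]) cube([271, 54, 25]);
translate([315, 154, 601]) cube([271, 54, 25]);
translate([315, 154, 911]) cube([271, 54, 25]);
translate([315, 154, 1221]) cube([271, 54, 25]);
translate([315, 154, 1531]) cube([271, 54, 25]);
translate([315, 154, 1841]) cube([271, 54, 25]);
translate([315, 154, 2151]) cube([271, 54, 25]);


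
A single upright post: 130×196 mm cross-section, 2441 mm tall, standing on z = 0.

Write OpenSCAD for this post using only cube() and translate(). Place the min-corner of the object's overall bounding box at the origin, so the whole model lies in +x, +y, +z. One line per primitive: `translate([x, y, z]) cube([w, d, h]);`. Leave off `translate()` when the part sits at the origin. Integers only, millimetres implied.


cube([130, 196, 2441]);


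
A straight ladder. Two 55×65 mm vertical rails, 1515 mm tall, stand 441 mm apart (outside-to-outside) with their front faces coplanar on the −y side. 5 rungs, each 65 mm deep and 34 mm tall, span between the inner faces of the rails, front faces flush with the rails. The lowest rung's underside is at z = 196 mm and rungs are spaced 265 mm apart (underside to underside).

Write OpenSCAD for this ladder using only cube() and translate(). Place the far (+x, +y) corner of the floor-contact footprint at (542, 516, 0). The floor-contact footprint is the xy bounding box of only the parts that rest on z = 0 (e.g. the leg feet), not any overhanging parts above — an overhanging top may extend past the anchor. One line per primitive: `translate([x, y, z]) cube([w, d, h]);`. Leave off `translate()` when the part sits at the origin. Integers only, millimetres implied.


translate([101, 451, 0]) cube([55, 65, 1515]);
translate([487, 451, 0]) cube([55, 65, 1515]);
translate([156, 451, 196]) cube([331, 65, 34]);
translate([156, 451, 461]) cube([331, 65, 34]);
translate([156, 451, 726]) cube([331, 65, 34]);
translate([156, 451, 991]) cube([331, 65, 34]);
translate([156, 451, 1256]) cube([331, 65, 34]);


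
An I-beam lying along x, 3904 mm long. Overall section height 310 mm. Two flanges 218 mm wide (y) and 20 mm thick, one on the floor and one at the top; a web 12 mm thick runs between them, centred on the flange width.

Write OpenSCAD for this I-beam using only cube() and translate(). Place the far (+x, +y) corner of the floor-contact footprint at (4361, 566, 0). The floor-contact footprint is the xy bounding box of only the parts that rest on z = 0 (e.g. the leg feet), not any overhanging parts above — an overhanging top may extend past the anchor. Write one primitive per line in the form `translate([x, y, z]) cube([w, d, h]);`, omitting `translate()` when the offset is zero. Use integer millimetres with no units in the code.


translate([457, 348, 0]) cube([3904, 218, 20]);
translate([457, 451, 20]) cube([3904, 12, 270]);
translate([457, 348, 290]) cube([3904, 218, 20]);


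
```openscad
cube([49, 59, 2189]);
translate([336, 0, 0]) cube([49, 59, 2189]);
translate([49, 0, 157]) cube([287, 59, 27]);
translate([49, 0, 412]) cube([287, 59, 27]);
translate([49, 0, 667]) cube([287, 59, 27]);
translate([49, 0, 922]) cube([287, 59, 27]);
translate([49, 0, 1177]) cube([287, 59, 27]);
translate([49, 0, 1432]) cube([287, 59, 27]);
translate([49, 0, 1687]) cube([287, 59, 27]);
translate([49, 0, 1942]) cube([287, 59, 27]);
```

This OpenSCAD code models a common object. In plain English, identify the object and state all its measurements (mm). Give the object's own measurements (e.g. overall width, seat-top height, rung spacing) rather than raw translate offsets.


A straight ladder. Two 49×59 mm vertical rails, 2189 mm tall, stand 385 mm apart (outside-to-outside) with their front faces coplanar on the −y side. 8 rungs, each 59 mm deep and 27 mm tall, span between the inner faces of the rails, front faces flush with the rails. The lowest rung's underside is at z = 157 mm and rungs are spaced 255 mm apart (underside to underside).


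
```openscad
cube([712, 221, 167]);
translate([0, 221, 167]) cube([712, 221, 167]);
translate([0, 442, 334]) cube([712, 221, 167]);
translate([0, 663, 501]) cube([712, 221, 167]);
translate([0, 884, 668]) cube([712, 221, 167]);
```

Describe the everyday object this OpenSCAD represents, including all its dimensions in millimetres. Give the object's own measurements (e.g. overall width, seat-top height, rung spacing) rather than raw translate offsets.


A straight staircase of 5 solid steps. Each step is 712 mm wide (x), 221 mm deep (y, the going) and 167 mm tall (the rise). The first step rests on the floor; each subsequent step sits one going further in +y and one rise higher in +z, directly behind and above the previous step with no overlap.


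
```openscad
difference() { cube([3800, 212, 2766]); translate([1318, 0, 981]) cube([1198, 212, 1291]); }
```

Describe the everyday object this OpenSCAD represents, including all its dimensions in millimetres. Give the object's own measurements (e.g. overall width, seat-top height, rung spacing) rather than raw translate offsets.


A wall 3800 mm long (x), 212 mm thick (y), 2766 mm tall, with a rectangular window opening cut through it. The opening is 1198 mm wide and 1291 mm tall; its sill is at z = 981 mm and its near (−x) edge is 1318 mm from the wall's −x end. The opening passes through the full wall thickness.


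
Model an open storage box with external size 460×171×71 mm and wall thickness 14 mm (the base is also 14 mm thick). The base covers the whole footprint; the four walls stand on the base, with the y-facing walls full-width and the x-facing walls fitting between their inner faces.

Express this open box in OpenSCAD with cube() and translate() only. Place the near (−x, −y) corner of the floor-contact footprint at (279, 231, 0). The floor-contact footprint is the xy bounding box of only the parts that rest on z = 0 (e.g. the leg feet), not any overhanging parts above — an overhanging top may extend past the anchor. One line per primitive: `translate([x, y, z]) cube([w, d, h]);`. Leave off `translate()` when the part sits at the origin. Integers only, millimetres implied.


translate([279, 231, 0]) cube([460, 171, 14]);
translate([279, 231, 14]) cube([460, 14, 57]);
translate([279, 388, 14]) cube([460, 14, 57]);
translate([279, 245, 14]) cube([14, 143, 57]);
translate([725, 245, 14]) cube([14, 143, 57]);


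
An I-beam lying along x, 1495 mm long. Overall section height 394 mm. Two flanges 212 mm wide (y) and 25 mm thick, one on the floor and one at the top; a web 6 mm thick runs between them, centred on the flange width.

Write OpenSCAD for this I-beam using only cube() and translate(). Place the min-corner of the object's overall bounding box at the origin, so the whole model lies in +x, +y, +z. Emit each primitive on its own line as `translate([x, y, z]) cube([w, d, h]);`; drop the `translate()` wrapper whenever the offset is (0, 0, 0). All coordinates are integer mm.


cube([1495, 212, 25]);
translate([0, 103, 25]) cube([1495, 6, 344]);
translate([0, 0, 369]) cube([1495, 212, 25]);


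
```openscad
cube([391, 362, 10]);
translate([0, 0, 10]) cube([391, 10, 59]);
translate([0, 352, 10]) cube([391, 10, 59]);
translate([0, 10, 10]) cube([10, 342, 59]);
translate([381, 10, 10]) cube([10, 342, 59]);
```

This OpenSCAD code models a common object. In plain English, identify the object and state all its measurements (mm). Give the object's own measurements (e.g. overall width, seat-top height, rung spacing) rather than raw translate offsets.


An open-topped rectangular box: outside dimensions 391×362×69 mm, with a uniform wall and base thickness of 10 mm. The base is a full 391×362 slab on the floor; four walls sit on top of the base. The front and back walls (the −y and +y sides) span the full width; the two side walls fit between them.


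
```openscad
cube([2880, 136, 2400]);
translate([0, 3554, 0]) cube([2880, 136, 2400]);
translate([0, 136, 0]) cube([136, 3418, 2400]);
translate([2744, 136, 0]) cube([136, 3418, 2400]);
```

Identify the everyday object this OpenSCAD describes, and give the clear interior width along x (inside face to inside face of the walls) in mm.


A house (or room) frame. The interior width is 2608 mm.

Four 2400 mm walls enclosing a rectangle with no floor or roof — a room or house frame. Outside width is 2880 mm and wall thickness is 136 mm, so the interior width is 2880 − 2 × 136 = 2608 mm.


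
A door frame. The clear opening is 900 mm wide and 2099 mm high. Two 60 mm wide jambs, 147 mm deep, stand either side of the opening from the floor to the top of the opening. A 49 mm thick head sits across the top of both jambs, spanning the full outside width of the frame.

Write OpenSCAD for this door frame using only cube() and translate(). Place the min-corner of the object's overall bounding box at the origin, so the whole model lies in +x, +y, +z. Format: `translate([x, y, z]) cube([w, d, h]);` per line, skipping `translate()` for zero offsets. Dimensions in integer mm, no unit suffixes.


cube([60, 147, 2099]);
translate([960, 0, 0]) cube([60, 147, 2099]);
translate([0, 0, 2099]) cube([1020, 147, 49]);


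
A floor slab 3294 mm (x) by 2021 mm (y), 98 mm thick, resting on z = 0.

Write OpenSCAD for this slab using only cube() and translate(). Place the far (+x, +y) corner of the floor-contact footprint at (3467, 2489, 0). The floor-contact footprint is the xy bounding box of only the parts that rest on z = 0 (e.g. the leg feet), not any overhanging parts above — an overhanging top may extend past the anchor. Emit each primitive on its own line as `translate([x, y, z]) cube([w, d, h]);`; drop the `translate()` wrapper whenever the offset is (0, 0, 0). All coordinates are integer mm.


translate([173, 468, 0]) cube([3294, 2021, 98]);


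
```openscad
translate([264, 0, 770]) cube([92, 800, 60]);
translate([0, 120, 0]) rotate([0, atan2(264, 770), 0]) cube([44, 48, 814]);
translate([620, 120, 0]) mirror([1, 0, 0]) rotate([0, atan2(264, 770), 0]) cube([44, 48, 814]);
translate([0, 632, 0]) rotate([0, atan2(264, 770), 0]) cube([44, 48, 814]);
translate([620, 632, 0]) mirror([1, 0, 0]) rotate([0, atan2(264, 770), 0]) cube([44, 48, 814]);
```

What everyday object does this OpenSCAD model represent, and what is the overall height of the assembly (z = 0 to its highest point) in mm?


A sawhorse. The overall height is 830 mm.

A beam across two mirrored pairs of raked legs — a sawhorse. The beam's underside is at z = 770 (matching the legs' vertical rise in atan2(264, 770)) and the beam is 60 mm tall, so its top is at 770 + 60 = 830 mm. The raked legs top out at the beam's underside, so that is the highest point.


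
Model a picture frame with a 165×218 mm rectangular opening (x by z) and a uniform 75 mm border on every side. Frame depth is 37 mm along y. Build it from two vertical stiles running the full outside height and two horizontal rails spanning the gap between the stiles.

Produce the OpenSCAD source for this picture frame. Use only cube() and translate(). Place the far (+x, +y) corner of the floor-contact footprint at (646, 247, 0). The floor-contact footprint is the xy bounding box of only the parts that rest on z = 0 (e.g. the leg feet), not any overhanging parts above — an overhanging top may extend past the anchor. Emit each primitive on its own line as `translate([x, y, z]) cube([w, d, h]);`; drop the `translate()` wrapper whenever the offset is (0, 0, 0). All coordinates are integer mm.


translate([331, 210, 0]) cube([75, 37, 368]);
translate([571, 210, 0]) cube([75, 37, 368]);
translate([406, 210, 0]) cube([165, 37, 75]);
translate([406, 210, 293]) cube([165, 37, 75]);


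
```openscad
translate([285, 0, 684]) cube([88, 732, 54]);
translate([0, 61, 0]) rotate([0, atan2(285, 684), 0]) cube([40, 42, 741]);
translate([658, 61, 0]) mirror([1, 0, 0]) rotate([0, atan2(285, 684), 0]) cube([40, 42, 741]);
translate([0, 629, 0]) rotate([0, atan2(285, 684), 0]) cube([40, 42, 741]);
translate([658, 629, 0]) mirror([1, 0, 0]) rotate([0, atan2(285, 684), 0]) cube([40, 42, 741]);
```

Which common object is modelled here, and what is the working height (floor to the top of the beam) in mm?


A sawhorse. The overall height is 738 mm.

A beam across two mirrored pairs of raked legs — a sawhorse. The beam's underside is at z = 684 (matching the legs' vertical rise in atan2(285, 684)) and the beam is 54 mm tall, so its top is at 684 + 54 = 738 mm. The raked legs top out at the beam's underside, so that is the highest point.


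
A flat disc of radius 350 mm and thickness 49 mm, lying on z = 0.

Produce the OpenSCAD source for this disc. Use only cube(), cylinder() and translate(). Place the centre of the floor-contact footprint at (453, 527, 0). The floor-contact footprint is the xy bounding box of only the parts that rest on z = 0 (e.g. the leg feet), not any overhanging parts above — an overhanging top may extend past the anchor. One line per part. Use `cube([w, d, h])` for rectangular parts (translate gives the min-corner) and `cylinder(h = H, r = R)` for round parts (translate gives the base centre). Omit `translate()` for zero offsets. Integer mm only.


translate([453, 527, 0]) cylinder(h = 49, r = 350);


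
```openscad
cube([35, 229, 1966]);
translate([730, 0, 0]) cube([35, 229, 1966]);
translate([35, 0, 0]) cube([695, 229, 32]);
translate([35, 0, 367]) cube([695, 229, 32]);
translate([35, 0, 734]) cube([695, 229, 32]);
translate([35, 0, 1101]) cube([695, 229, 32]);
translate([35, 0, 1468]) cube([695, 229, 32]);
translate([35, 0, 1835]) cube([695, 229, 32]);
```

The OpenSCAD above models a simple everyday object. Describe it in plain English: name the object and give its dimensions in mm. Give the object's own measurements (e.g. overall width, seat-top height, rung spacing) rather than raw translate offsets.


An open bookshelf. Two side panels, each 35 mm thick, 229 mm deep and 1966 mm tall, stand 765 mm apart (outside-to-outside). Between them sit 6 shelves, each 32 mm thick and 229 mm deep, spanning the full gap between the sides. The bottom shelf rests on the floor (its underside at z = 0) and the clear gap between one shelf's top and the next shelf's underside is 335 mm.


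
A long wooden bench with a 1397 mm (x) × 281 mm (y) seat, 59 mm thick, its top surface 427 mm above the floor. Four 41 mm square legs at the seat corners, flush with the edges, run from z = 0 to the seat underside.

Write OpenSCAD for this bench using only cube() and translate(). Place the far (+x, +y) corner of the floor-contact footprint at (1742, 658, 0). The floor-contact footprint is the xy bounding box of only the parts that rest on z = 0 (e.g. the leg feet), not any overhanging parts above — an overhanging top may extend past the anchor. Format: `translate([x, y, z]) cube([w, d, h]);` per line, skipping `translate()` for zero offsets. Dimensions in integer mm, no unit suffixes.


translate([345, 377, 368]) cube([1397, 281, 59]);
translate([345, 377, 0]) cube([41, 41, 368]);
translate([345, 617, 0]) cube([41, 41, 368]);
translate([1701, 377, 0]) cube([41, 41, 368]);
translate([1701, 617, 0]) cube([41, 41, 368]);


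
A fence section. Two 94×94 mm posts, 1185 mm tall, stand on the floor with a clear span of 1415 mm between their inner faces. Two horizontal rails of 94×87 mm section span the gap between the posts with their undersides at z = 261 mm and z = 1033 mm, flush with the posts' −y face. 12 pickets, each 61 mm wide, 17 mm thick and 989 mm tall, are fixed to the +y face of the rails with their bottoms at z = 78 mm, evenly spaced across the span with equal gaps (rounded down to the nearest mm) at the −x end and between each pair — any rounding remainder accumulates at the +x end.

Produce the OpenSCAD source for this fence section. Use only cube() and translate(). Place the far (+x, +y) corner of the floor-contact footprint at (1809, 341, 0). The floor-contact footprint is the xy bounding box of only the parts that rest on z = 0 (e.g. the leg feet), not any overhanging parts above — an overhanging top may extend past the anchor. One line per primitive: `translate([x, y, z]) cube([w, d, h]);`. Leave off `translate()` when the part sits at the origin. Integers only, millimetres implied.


translate([206, 247, 0]) cube([94, 94, 1185]);
translate([1715, 247, 0]) cube([94, 94, 1185]);
translate([300, 247, 261]) cube([1415, 94, 87]);
translate([300, 247, 1033]) cube([1415, 94, 87]);
translate([352, 341, 78]) cube([61, 17, 989]);
translate([465, 341, 78]) cube([61, 17, 989]);
translate([578, 341, 78]) cube([61, 17, 989]);
translate([691, 341, 78]) cube([61, 17, 989]);
translate([804, 341, 78]) cube([61, 17, 989]);
translate([917, 341, 78]) cube([61, 17, 989]);
translate([1030, 341, 78]) cube([61, 17, 989]);
translate([1143, 341, 78]) cube([61, 17, 989]);
translate([1256, 341, 78]) cube([61, 17, 989]);
translate([1369, 341, 78]) cube([61, 17, 989]);
translate([1482, 341, 78]) cube([61, 17, 989]);
translate([1595, 341, 78]) cube([61, 17, 989]);


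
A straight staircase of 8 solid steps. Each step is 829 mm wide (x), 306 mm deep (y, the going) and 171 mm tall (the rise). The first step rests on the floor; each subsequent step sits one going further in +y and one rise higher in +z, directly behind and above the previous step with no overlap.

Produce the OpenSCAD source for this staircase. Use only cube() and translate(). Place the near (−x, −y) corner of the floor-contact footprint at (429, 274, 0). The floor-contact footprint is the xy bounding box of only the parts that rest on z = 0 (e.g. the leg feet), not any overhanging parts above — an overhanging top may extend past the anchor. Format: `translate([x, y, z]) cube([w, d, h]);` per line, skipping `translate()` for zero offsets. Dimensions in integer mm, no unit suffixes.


translate([429, 274, 0]) cube([829, 306, 171]);
translate([429, 580, 171]) cube([829, 306, 171]);
translate([429, 886, 342]) cube([829, 306, 171]);
translate([429, 1192, 513]) cube([829, 306, 171]);
translate([429, 1498, 684]) cube([829, 306, 171]);
translate([429, 1804, 855]) cube([829, 306, 171]);
translate([429, 2110, 1026]) cube([829, 306, 171]);
translate([429, 2416, 1197]) cube([829, 306, 171]);


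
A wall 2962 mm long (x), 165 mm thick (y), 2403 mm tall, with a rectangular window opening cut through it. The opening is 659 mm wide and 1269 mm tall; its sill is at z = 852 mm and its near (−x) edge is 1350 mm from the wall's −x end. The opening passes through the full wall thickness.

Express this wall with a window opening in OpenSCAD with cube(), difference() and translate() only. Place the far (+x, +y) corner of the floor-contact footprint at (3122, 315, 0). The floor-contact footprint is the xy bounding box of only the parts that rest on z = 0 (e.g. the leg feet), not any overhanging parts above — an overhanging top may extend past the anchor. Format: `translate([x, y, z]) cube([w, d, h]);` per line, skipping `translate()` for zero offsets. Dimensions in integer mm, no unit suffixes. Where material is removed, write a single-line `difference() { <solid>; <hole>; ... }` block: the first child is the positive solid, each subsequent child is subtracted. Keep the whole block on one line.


difference() { translate([160, 150, 0]) cube([2962, 165, 2403]); translate([1510, 150, 852]) cube([659, 165, 1269]); }


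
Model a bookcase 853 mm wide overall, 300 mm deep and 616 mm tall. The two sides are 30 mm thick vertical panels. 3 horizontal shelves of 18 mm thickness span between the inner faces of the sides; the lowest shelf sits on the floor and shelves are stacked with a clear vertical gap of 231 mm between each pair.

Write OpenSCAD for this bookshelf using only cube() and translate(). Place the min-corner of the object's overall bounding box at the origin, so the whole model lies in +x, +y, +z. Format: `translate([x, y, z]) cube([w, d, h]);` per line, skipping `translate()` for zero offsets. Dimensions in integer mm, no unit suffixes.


cube([30, 300, 616]);
translate([823, 0, 0]) cube([30, 300, 616]);
translate([30, 0, 0]) cube([793, 300, 18]);
translate([30, 0, 249]) cube([793, 300, 18]);
translate([30, 0, 498]) cube([793, 300, 18]);


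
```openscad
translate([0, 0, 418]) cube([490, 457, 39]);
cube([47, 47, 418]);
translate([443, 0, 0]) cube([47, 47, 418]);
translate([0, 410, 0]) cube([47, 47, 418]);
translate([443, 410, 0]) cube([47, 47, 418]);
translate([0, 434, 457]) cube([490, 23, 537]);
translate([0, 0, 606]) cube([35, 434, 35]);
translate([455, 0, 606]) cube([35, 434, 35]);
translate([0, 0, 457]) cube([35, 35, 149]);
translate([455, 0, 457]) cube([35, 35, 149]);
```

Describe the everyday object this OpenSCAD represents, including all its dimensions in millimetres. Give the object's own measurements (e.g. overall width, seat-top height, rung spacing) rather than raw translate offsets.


A chair. The seat is a 490×457×39 mm slab with its top at z = 457 mm, on four 47×47 mm corner legs (flush with the seat edges, standing on z = 0). A flat backrest 23 mm thick, 537 mm tall, spans the full seat width and rises from the seat top along its +y edge, rear face flush with the rear of the seat. Two armrests of 35×35 mm section run along each side from the seat's front edge to the front of the backrest, top faces 184 mm above the seat top and outer faces flush with the seat's x-edges; a 35×35 mm post under the front of each armrest stands on the seat at the front corner.


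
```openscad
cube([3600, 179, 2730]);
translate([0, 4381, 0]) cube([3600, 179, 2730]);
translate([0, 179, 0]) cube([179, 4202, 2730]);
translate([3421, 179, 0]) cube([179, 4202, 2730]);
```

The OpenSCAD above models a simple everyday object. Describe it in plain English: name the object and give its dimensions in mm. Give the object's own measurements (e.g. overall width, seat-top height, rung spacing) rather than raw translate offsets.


The wall frame of a small rectangular building: four walls, each 2730 mm tall and 179 mm thick, enclosing a footprint 3600 mm (x) by 4560 mm (y) outside-to-outside, with no floor or roof. The front and back walls (the −y and +y sides) span the full width; the two side walls fit between them.


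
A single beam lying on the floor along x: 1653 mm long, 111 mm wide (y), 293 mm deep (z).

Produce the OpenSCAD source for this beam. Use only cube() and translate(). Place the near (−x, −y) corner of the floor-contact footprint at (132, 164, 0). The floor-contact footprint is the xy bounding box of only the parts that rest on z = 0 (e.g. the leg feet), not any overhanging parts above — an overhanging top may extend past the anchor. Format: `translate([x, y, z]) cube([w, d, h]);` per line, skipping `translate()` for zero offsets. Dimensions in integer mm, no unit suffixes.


translate([132, 164, 0]) cube([1653, 111, 293]);


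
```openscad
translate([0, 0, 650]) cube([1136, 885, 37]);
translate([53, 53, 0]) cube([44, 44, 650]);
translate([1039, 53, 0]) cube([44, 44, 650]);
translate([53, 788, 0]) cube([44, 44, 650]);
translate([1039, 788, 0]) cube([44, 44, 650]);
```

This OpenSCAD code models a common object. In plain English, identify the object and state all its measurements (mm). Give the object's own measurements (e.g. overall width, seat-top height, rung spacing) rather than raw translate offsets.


A rectangular dining table. The top is 1136×885×37 mm with its upper surface at z = 687 mm. It stands on four 44×44 mm square legs, each inset 53 mm from the nearest pair of top edges, running from the floor to the underside of the top.


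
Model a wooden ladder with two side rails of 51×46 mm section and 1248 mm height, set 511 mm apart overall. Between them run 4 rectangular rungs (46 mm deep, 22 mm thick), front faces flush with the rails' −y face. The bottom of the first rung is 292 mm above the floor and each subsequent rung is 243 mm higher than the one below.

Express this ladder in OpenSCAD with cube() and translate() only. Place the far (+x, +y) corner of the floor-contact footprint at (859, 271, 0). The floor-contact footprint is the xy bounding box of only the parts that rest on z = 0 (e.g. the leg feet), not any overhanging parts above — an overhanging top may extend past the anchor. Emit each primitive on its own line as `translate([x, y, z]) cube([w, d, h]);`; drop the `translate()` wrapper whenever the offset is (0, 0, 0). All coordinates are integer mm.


translate([348, 225, 0]) cube([51, 46, 1248]);
translate([808, 225, 0]) cube([51, 46, 1248]);
translate([399, 225, 292]) cube([409, 46, 22]);
translate([399, 225, 535]) cube([409, 46, 22]);
translate([399, 225, 778]) cube([409, 46, 22]);
translate([399, 225, 1021]) cube([409, 46, 22]);


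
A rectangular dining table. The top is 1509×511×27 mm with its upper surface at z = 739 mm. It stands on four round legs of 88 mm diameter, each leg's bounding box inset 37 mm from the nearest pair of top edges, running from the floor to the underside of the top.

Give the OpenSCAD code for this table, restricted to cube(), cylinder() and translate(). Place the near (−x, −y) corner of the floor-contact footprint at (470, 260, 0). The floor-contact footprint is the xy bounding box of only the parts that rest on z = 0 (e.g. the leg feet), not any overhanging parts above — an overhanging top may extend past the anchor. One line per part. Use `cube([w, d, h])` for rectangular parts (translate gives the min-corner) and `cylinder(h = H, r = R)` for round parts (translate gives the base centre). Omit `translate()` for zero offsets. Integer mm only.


translate([433, 223, 712]) cube([1509, 511, 27]);
translate([514, 304, 0]) cylinder(h = 712, r = 44);
translate([1861, 304, 0]) cylinder(h = 712, r = 44);
translate([514, 653, 0]) cylinder(h = 712, r = 44);
translate([1861, 653, 0]) cylinder(h = 712, r = 44);


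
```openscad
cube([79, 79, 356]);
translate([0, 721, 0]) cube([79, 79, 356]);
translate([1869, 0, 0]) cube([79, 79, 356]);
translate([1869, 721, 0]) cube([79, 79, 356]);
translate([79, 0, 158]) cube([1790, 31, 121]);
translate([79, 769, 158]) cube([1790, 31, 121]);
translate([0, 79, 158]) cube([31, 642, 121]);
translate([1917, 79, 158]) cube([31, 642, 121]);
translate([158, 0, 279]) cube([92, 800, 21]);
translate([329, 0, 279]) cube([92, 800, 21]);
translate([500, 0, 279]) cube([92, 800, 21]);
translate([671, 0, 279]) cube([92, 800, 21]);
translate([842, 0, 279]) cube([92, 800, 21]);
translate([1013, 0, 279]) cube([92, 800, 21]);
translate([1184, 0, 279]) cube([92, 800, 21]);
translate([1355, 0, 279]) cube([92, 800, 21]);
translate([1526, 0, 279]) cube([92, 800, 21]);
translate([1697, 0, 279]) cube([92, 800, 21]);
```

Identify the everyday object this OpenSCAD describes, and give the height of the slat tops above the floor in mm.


A bed frame. The slat-top height is 300 mm.

Four posts, four rails, and a row of slats — a bed frame. Slats sit on the rails at z = 158 + 121 = 279; with slat thickness 21, the top is 300 mm.


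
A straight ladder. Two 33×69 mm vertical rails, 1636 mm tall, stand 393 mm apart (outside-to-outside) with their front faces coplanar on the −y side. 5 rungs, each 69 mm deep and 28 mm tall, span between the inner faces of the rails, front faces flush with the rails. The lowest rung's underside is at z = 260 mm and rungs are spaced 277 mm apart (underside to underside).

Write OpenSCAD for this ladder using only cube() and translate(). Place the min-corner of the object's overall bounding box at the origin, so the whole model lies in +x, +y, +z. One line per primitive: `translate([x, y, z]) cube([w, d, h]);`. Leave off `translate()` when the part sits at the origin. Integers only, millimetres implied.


cube([33, 69, 1636]);
translate([360, 0, 0]) cube([33, 69, 1636]);
translate([33, 0, 260]) cube([327, 69, 28]);
translate([33, 0, 537]) cube([327, 69, 28]);
translate([33, 0, 814]) cube([327, 69, 28]);
translate([33, 0, 1091]) cube([327, 69, 28]);
translate([33, 0, 1368]) cube([327, 69, 28]);


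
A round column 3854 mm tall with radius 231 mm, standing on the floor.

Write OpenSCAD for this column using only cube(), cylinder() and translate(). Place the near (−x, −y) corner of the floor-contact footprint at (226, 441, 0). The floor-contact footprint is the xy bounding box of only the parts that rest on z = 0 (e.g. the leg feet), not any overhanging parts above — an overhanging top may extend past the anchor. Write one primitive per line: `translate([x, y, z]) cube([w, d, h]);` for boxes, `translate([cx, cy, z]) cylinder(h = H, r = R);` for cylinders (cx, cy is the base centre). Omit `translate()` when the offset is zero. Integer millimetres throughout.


translate([457, 672, 0]) cylinder(h = 3854, r = 231);


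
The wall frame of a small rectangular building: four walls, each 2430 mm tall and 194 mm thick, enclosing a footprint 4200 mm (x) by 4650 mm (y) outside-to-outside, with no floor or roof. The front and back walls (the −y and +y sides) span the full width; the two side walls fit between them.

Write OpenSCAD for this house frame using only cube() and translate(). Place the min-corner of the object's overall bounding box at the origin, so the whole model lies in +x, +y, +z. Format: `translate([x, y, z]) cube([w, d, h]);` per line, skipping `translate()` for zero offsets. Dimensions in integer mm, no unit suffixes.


cube([4200, 194, 2430]);
translate([0, 4456, 0]) cube([4200, 194, 2430]);
translate([0, 194, 0]) cube([194, 4262, 2430]);
translate([4006, 194, 0]) cube([194, 4262, 2430]);


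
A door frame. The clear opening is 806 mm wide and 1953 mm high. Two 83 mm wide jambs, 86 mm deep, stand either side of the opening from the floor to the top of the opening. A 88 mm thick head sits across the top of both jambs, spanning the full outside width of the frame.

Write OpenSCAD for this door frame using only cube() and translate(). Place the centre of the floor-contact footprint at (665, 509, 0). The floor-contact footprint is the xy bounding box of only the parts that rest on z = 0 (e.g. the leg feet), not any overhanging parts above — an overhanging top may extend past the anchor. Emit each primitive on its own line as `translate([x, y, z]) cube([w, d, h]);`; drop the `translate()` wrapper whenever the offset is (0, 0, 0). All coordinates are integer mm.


translate([179, 466, 0]) cube([83, 86, 1953]);
translate([1068, 466, 0]) cube([83, 86, 1953]);
translate([179, 466, 1953]) cube([972, 86, 88]);


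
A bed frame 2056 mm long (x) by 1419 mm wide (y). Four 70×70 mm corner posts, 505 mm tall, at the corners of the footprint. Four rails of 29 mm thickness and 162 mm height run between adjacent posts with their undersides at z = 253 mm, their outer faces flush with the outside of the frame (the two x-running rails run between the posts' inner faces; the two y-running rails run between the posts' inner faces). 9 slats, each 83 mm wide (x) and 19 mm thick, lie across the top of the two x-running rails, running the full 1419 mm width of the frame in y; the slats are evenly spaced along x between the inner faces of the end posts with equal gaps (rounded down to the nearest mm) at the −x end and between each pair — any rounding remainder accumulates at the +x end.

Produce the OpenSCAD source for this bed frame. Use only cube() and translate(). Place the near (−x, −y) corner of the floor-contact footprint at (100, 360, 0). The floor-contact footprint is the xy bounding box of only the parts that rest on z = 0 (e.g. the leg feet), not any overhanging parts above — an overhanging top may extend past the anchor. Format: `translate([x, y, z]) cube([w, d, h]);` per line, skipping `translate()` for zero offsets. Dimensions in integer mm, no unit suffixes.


translate([100, 360, 0]) cube([70, 70, 505]);
translate([100, 1709, 0]) cube([70, 70, 505]);
translate([2086, 360, 0]) cube([70, 70, 505]);
translate([2086, 1709, 0]) cube([70, 70, 505]);
translate([170, 360, 253]) cube([1916, 29, 162]);
translate([170, 1750, 253]) cube([1916, 29, 162]);
translate([100, 430, 253]) cube([29, 1279, 162]);
translate([2127, 430, 253]) cube([29, 1279, 162]);
translate([286, 360, 415]) cube([83, 1419, 19]);
translate([485, 360, 415]) cube([83, 1419, 19]);
translate([684, 360, 415]) cube([83, 1419, 19]);
translate([883, 360, 415]) cube([83, 1419, 19]);
translate([1082, 360, 415]) cube([83, 1419, 19]);
translate([1281, 360, 415]) cube([83, 1419, 19]);
translate([1480, 360, 415]) cube([83, 1419, 19]);
translate([1679, 360, 415]) cube([83, 1419, 19]);
translate([1878, 360, 415]) cube([83, 1419, 19]);


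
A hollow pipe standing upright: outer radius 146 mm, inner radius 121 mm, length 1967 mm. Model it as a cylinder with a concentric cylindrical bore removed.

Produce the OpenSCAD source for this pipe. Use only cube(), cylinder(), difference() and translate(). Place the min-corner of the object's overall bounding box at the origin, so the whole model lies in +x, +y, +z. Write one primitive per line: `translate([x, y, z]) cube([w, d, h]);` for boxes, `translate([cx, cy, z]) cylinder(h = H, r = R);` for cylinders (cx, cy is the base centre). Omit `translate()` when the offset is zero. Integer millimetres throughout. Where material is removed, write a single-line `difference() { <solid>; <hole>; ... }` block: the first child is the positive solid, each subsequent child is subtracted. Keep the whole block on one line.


difference() { translate([146, 146, 0]) cylinder(h = 1967, r = 146); translate([146, 146, 0]) cylinder(h = 1967, r = 121); }


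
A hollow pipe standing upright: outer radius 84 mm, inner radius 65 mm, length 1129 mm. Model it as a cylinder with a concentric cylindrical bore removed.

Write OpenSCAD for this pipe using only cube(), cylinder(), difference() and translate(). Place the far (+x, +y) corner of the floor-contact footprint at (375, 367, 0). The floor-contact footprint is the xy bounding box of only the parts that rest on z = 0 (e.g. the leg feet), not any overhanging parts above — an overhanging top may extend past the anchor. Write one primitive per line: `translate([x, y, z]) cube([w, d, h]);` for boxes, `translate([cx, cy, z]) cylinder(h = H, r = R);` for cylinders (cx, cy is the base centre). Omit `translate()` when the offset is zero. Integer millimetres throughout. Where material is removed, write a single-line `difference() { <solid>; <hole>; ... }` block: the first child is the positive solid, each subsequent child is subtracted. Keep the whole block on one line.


difference() { translate([291, 283, 0]) cylinder(h = 1129, r = 84); translate([291, 283, 0]) cylinder(h = 1129, r = 65); }


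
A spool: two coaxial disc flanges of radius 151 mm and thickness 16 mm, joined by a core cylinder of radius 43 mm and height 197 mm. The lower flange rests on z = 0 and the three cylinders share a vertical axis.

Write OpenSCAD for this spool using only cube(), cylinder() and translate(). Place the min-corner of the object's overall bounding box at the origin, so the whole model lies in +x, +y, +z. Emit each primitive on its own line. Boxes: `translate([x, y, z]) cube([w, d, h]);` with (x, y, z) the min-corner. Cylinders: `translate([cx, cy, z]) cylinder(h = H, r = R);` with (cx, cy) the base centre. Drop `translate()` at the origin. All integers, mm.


translate([151, 151, 0]) cylinder(h = 16, r = 151);
translate([151, 151, 16]) cylinder(h = 197, r = 43);
translate([151, 151, 213]) cylinder(h = 16, r = 151);
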